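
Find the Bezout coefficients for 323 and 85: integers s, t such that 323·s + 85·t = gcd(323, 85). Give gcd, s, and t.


Euclidean algorithm on (323, 85) — divide until remainder is 0:
  323 = 3 · 85 + 68
  85 = 1 · 68 + 17
  68 = 4 · 17 + 0
gcd(323, 85) = 17.
Track Bezout coefficients alongside the remainders: start with r₀ = 323 = a·1 + b·0 (s = 1, t = 0) and r₁ = 85 = a·0 + b·1 (s = 0, t = 1); each new remainder r_{k+1} = r_{k-1} − q_k·r_k inherits s_{k+1} = s_{k-1} − q_k·s_k, t_{k+1} = t_{k-1} − q_k·t_k, so r_k = a·s_k + b·t_k at every step:
  q = 3: r = 68, s = 1 − 3·0 = 1, t = 0 − 3·1 = -3  (check: 323·1 + 85·(-3) = 68)
  q = 1: r = 17, s = 0 − 1·1 = -1, t = 1 − 1·(-3) = 4  (check: 323·(-1) + 85·4 = 17)
The row with r = 17 (the gcd) gives the Bezout coefficients s = -1, t = 4.
Result: 323 · (-1) + 85 · (4) = 17.

gcd(323, 85) = 17; s = -1, t = 4 (check: 323·(-1) + 85·4 = 17).


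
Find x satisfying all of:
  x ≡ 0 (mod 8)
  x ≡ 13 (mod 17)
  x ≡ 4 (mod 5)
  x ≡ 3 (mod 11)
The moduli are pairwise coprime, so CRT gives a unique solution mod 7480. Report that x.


Product of moduli M = 8 · 17 · 5 · 11 = 7480.
Merge one congruence at a time:
  Start: x ≡ 0 (mod 8).
  Combine with x ≡ 13 (mod 17); new modulus lcm = 136.
    Write x = 0 + 8·t and substitute into x ≡ 13 (mod 17): 8·t ≡ 13 − 0 = 13 (mod 17).
    The inverse of 8 mod 17 is 15 (since 8·15 = 120 = 7·17 + 1), so t ≡ 15·13 = 195 ≡ 8 (mod 17).
    Then x = 0 + 8·8 = 64, valid modulo lcm(8, 17) = 136: x ≡ 64 (mod 136).
  Combine with x ≡ 4 (mod 5); new modulus lcm = 680.
    Write x = 64 + 136·t and substitute into x ≡ 4 (mod 5): 136·t ≡ 4 − 64 = -60 (mod 5).
    Reduce coefficients mod 5: 1·t ≡ 0 (mod 5).
    So t ≡ 0 (mod 5).
    Then x = 64 + 136·0 = 64, valid modulo lcm(136, 5) = 680: x ≡ 64 (mod 680).
  Combine with x ≡ 3 (mod 11); new modulus lcm = 7480.
    Write x = 64 + 680·t and substitute into x ≡ 3 (mod 11): 680·t ≡ 3 − 64 = -61 (mod 11).
    Reduce coefficients mod 11: 9·t ≡ 5 (mod 11).
    The inverse of 9 mod 11 is 5 (since 9·5 = 45 = 4·11 + 1), so t ≡ 5·5 = 25 ≡ 3 (mod 11).
    Then x = 64 + 680·3 = 2104, valid modulo lcm(680, 11) = 7480: x ≡ 2104 (mod 7480).
Verify against each original: 2104 mod 8 = 0, 2104 mod 17 = 13, 2104 mod 5 = 4, 2104 mod 11 = 3.

x ≡ 2104 (mod 7480).


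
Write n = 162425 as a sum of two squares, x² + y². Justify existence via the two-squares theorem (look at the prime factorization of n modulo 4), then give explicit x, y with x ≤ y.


Step 1: Factor n = 162425 = 5^2 · 73 · 89.
Step 2: Check the mod-4 condition on each prime factor: 5 ≡ 1 (mod 4), exponent 2; 73 ≡ 1 (mod 4), exponent 1; 89 ≡ 1 (mod 4), exponent 1.
All primes ≡ 3 (mod 4) appear to even exponent (or don't appear), so by the two-squares theorem n IS expressible as a sum of two squares.
Step 3: Build a representation. Group n = k² · m with k = 5 and m = 73 · 89 = 6497 (a product of primes ≡ 1 (mod 4)); a representation of m scales to one of n via (k·x)² + (k·y)² = k²(x² + y²). Each prime p ≡ 1 (mod 4) is itself a sum of two squares; find a² by testing p − a² for a perfect square:
  73: 73 − 1² = 72, 73 − 2² = 69, 73 − 3² = 64 = 8² ⇒ 73 = 3² + 8².
  89: 89 − 1² = 88, 89 − 2² = 85, 89 − 3² = 80, 89 − 4² = 73, 89 − 5² = 64 = 8² ⇒ 89 = 5² + 8².
  Combine using the Brahmagupta–Fibonacci identity (a² + b²)(c² + d²) = (ac − bd)² + (ad + bc)² = (ac + bd)² + (ad − bc)²:
  73 · 89 = 6497: from (3² + 8²)(5² + 8²), take (3·5 − 8·8, 3·8 + 8·5) = (15 − 64, 24 + 40) = (-49, 64); dropping signs (only squares matter) gives (49, 64); check 49² + 64² = 2401 + 4096 = 6497 ✓.
  Scale by k = 5: (5·49, 5·64) = (245, 320).
Step 4: Order so x ≤ y and verify: 245² + 320² = 60025 + 102400 = 162425 = n. ✓

n = 162425 = 245² + 320² (one valid representation with x ≤ y).


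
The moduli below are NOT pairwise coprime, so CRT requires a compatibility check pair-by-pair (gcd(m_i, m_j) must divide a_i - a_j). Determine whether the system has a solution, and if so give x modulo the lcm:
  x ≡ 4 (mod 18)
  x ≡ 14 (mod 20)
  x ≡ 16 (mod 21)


Moduli 18, 20, 21 are not pairwise coprime, so CRT works modulo lcm(m_i) when all pairwise compatibility conditions hold.
Pairwise compatibility: gcd(m_i, m_j) must divide a_i - a_j for every pair.
Merge one congruence at a time:
  Start: x ≡ 4 (mod 18).
  Combine with x ≡ 14 (mod 20): gcd(18, 20) = 2; 14 - 4 = 10, which IS divisible by 2, so compatible.
    Write x = 4 + 18·t and substitute into x ≡ 14 (mod 20): 18·t ≡ 14 − 4 = 10 (mod 20).
    Divide the congruence (and modulus) by g = 2: 9·t ≡ 5 (mod 10).
    The inverse of 9 mod 10 is 9 (since 9·9 = 81 = 8·10 + 1), so t ≡ 9·5 = 45 ≡ 5 (mod 10).
    Then x = 4 + 18·5 = 94, valid modulo lcm(18, 20) = 180: x ≡ 94 (mod 180).
  Combine with x ≡ 16 (mod 21): gcd(180, 21) = 3; 16 - 94 = -78, which IS divisible by 3, so compatible.
    Write x = 94 + 180·t and substitute into x ≡ 16 (mod 21): 180·t ≡ 16 − 94 = -78 (mod 21).
    Divide the congruence (and modulus) by g = 3: 60·t ≡ -26 (mod 7).
    Reduce coefficients mod 7: 4·t ≡ 2 (mod 7).
    The inverse of 4 mod 7 is 2 (since 4·2 = 8 = 1·7 + 1), so t ≡ 2·2 = 4 ≡ 4 (mod 7).
    Then x = 94 + 180·4 = 814, valid modulo lcm(180, 21) = 1260: x ≡ 814 (mod 1260).
Verify: 814 mod 18 = 4, 814 mod 20 = 14, 814 mod 21 = 16.

x ≡ 814 (mod 1260).


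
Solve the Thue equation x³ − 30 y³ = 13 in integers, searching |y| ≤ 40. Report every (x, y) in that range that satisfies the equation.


The equation is x³ - 30y³ = 13. For fixed y, x³ = 30·y³ + 13, so a solution requires the RHS to be a perfect cube.
Strategy: iterate y from -40 to 40, compute RHS = 30·y³ + 13, and check whether it is a (positive or negative) perfect cube.
Check small values of y:
  y = 0: RHS = 13 is not a perfect cube.
  y = 1: RHS = 43 is not a perfect cube.
  y = -1: RHS = -17 is not a perfect cube.
  y = 2: RHS = 253 is not a perfect cube.
  y = -2: RHS = -227 is not a perfect cube.
  y = 3: RHS = 823 is not a perfect cube.
  y = -3: RHS = -797 is not a perfect cube.
Continuing the search up to |y| = 40 finds no solutions either.
No (x, y) in the scanned range satisfies the equation.

No integer solutions with |y| ≤ 40.


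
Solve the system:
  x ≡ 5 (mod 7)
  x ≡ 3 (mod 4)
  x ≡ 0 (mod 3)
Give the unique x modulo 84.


Moduli 7, 4, 3 are pairwise coprime; by CRT there is a unique solution modulo M = 7 · 4 · 3 = 84.
Solve pairwise, accumulating the modulus:
  Start with x ≡ 5 (mod 7).
  Combine with x ≡ 3 (mod 4): since gcd(7, 4) = 1, we get a unique residue mod 28.
    Write x = 5 + 7·t and substitute into x ≡ 3 (mod 4): 7·t ≡ 3 − 5 = -2 (mod 4).
    Reduce coefficients mod 4: 3·t ≡ 2 (mod 4).
    The inverse of 3 mod 4 is 3 (since 3·3 = 9 = 2·4 + 1), so t ≡ 3·2 = 6 ≡ 2 (mod 4).
    Then x = 5 + 7·2 = 19, valid modulo lcm(7, 4) = 28: x ≡ 19 (mod 28).
  Combine with x ≡ 0 (mod 3): since gcd(28, 3) = 1, we get a unique residue mod 84.
    Write x = 19 + 28·t and substitute into x ≡ 0 (mod 3): 28·t ≡ 0 − 19 = -19 (mod 3).
    Reduce coefficients mod 3: 1·t ≡ 2 (mod 3).
    So t ≡ 2 (mod 3).
    Then x = 19 + 28·2 = 75, valid modulo lcm(28, 3) = 84: x ≡ 75 (mod 84).
Verify: 75 mod 7 = 5 ✓, 75 mod 4 = 3 ✓, 75 mod 3 = 0 ✓.

x ≡ 75 (mod 84).


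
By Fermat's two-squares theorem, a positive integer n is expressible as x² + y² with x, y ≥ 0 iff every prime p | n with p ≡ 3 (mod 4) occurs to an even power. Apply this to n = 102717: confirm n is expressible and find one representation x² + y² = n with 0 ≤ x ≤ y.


Step 1: Factor n = 102717 = 3^2 · 101 · 113.
Step 2: Check the mod-4 condition on each prime factor: 3 ≡ 3 (mod 4), exponent 2 (must be even); 101 ≡ 1 (mod 4), exponent 1; 113 ≡ 1 (mod 4), exponent 1.
All primes ≡ 3 (mod 4) appear to even exponent (or don't appear), so by the two-squares theorem n IS expressible as a sum of two squares.
Step 3: Build a representation. Group n = k² · m with k = 3 and m = 101 · 113 = 11413 (a product of primes ≡ 1 (mod 4)); a representation of m scales to one of n via (k·x)² + (k·y)² = k²(x² + y²). Each prime p ≡ 1 (mod 4) is itself a sum of two squares; find a² by testing p − a² for a perfect square:
  101: 101 − 1² = 100 = 10² ⇒ 101 = 1² + 10².
  113: 113 − 1² = 112, 113 − 2² = 109, 113 − 3² = 104, 113 − 4² = 97, 113 − 5² = 88, 113 − 6² = 77, 113 − 7² = 64 = 8² ⇒ 113 = 7² + 8².
  Combine using the Brahmagupta–Fibonacci identity (a² + b²)(c² + d²) = (ac − bd)² + (ad + bc)² = (ac + bd)² + (ad − bc)²:
  101 · 113 = 11413: from (1² + 10²)(7² + 8²), take (1·7 − 10·8, 1·8 + 10·7) = (7 − 80, 8 + 70) = (-73, 78); dropping signs (only squares matter) gives (73, 78); check 73² + 78² = 5329 + 6084 = 11413 ✓.
  Scale by k = 3: (3·73, 3·78) = (219, 234).
Step 4: Order so x ≤ y and verify: 219² + 234² = 47961 + 54756 = 102717 = n. ✓

n = 102717 = 219² + 234² (one valid representation with x ≤ y).


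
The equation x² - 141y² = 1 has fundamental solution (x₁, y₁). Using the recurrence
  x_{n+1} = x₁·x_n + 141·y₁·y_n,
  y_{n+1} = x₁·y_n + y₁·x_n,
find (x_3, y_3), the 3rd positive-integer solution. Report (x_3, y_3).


Step 1: Find the fundamental solution (x₁, y₁) of x² - 141y² = 1.
  Expand √141 as a continued fraction. a₀ = ⌊√141⌋ = 11; iterate m_{k+1} = d_k·a_k − m_k, d_{k+1} = (141 − m_{k+1}²)/d_k, a_{k+1} = ⌊(a₀ + m_{k+1})/d_{k+1}⌋ (starting m₀ = 0, d₀ = 1), with convergents p_k = a_k·p_{k-1} + p_{k-2}, q_k = a_k·q_{k-1} + q_{k-2} (p₋₁ = 1, q₋₁ = 0):
  k = 0: a₀ = 11; p₀/q₀ = 11/1; p₀² − 141·q₀² = 121 − 141 = -20.
  k = 1: m = 11, d = 20, a = ⌊(11 + 11)/20⌋ = 1; p/q = (1·11 + 1)/(1·1 + 0) = 12/1; p² − 141·q² = 144 − 141 = 3.
  k = 2: m = 9, d = 3, a = ⌊(11 + 9)/3⌋ = 6; p/q = (6·12 + 11)/(6·1 + 1) = 83/7; p² − 141·q² = 6889 − 6909 = -20.
  k = 3: m = 9, d = 20, a = ⌊(11 + 9)/20⌋ = 1; p/q = (1·83 + 12)/(1·7 + 1) = 95/8; p² − 141·q² = 9025 − 9024 = 1.
  The first convergent with p² − 141·q² = 1 gives the fundamental solution (x₁, y₁) = (95, 8).
Step 2: Apply the recurrence (x_{n+1}, y_{n+1}) = (x₁x_n + 141y₁y_n, x₁y_n + y₁x_n) repeatedly.
  From (x_1, y_1) = (95, 8): x_2 = 95·95 + 141·8·8 = 18049; y_2 = 95·8 + 8·95 = 1520.
  From (x_2, y_2) = (18049, 1520): x_3 = 95·18049 + 141·8·1520 = 3429215; y_3 = 95·1520 + 8·18049 = 288792.
Step 3: Verify x_3² - 141·y_3² = 11759515516225 - 11759515516224 = 1 (should be 1). ✓

(x_1, y_1) = (95, 8); (x_3, y_3) = (3429215, 288792).


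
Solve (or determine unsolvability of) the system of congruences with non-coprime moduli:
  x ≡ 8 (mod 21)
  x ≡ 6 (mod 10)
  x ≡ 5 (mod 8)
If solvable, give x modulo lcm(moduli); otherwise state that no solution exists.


Moduli 21, 10, 8 are not pairwise coprime, so CRT works modulo lcm(m_i) when all pairwise compatibility conditions hold.
Pairwise compatibility: gcd(m_i, m_j) must divide a_i - a_j for every pair.
Merge one congruence at a time:
  Start: x ≡ 8 (mod 21).
  Combine with x ≡ 6 (mod 10): gcd(21, 10) = 1; 6 - 8 = -2, which IS divisible by 1, so compatible.
    Write x = 8 + 21·t and substitute into x ≡ 6 (mod 10): 21·t ≡ 6 − 8 = -2 (mod 10).
    Reduce coefficients mod 10: 1·t ≡ 8 (mod 10).
    So t ≡ 8 (mod 10).
    Then x = 8 + 21·8 = 176, valid modulo lcm(21, 10) = 210: x ≡ 176 (mod 210).
  Combine with x ≡ 5 (mod 8): gcd(210, 8) = 2, and 5 - 176 = -171 is NOT divisible by 2.
    ⇒ system is inconsistent (no integer solution).

No solution (the system is inconsistent).


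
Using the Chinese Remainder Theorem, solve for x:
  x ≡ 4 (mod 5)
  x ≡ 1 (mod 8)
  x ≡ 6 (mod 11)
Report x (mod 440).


Moduli 5, 8, 11 are pairwise coprime; by CRT there is a unique solution modulo M = 5 · 8 · 11 = 440.
Solve pairwise, accumulating the modulus:
  Start with x ≡ 4 (mod 5).
  Combine with x ≡ 1 (mod 8): since gcd(5, 8) = 1, we get a unique residue mod 40.
    Write x = 4 + 5·t and substitute into x ≡ 1 (mod 8): 5·t ≡ 1 − 4 = -3 (mod 8).
    Reduce coefficients mod 8: 5·t ≡ 5 (mod 8).
    The inverse of 5 mod 8 is 5 (since 5·5 = 25 = 3·8 + 1), so t ≡ 5·5 = 25 ≡ 1 (mod 8).
    Then x = 4 + 5·1 = 9, valid modulo lcm(5, 8) = 40: x ≡ 9 (mod 40).
  Combine with x ≡ 6 (mod 11): since gcd(40, 11) = 1, we get a unique residue mod 440.
    Write x = 9 + 40·t and substitute into x ≡ 6 (mod 11): 40·t ≡ 6 − 9 = -3 (mod 11).
    Reduce coefficients mod 11: 7·t ≡ 8 (mod 11).
    The inverse of 7 mod 11 is 8 (since 7·8 = 56 = 5·11 + 1), so t ≡ 8·8 = 64 ≡ 9 (mod 11).
    Then x = 9 + 40·9 = 369, valid modulo lcm(40, 11) = 440: x ≡ 369 (mod 440).
Verify: 369 mod 5 = 4 ✓, 369 mod 8 = 1 ✓, 369 mod 11 = 6 ✓.

x ≡ 369 (mod 440).


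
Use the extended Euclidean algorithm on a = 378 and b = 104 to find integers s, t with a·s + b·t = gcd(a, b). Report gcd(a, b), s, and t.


Euclidean algorithm on (378, 104) — divide until remainder is 0:
  378 = 3 · 104 + 66
  104 = 1 · 66 + 38
  66 = 1 · 38 + 28
  38 = 1 · 28 + 10
  28 = 2 · 10 + 8
  10 = 1 · 8 + 2
  8 = 4 · 2 + 0
gcd(378, 104) = 2.
Track Bezout coefficients alongside the remainders: start with r₀ = 378 = a·1 + b·0 (s = 1, t = 0) and r₁ = 104 = a·0 + b·1 (s = 0, t = 1); each new remainder r_{k+1} = r_{k-1} − q_k·r_k inherits s_{k+1} = s_{k-1} − q_k·s_k, t_{k+1} = t_{k-1} − q_k·t_k, so r_k = a·s_k + b·t_k at every step:
  q = 3: r = 66, s = 1 − 3·0 = 1, t = 0 − 3·1 = -3  (check: 378·1 + 104·(-3) = 66)
  q = 1: r = 38, s = 0 − 1·1 = -1, t = 1 − 1·(-3) = 4  (check: 378·(-1) + 104·4 = 38)
  q = 1: r = 28, s = 1 − 1·(-1) = 2, t = -3 − 1·4 = -7  (check: 378·2 + 104·(-7) = 28)
  q = 1: r = 10, s = -1 − 1·2 = -3, t = 4 − 1·(-7) = 11  (check: 378·(-3) + 104·11 = 10)
  q = 2: r = 8, s = 2 − 2·(-3) = 8, t = -7 − 2·11 = -29  (check: 378·8 + 104·(-29) = 8)
  q = 1: r = 2, s = -3 − 1·8 = -11, t = 11 − 1·(-29) = 40  (check: 378·(-11) + 104·40 = 2)
The row with r = 2 (the gcd) gives the Bezout coefficients s = -11, t = 40.
Result: 378 · (-11) + 104 · (40) = 2.

gcd(378, 104) = 2; s = -11, t = 40 (check: 378·(-11) + 104·40 = 2).


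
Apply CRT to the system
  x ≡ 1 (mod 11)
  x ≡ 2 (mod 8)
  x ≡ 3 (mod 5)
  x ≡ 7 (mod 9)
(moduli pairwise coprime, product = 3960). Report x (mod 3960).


Product of moduli M = 11 · 8 · 5 · 9 = 3960.
Merge one congruence at a time:
  Start: x ≡ 1 (mod 11).
  Combine with x ≡ 2 (mod 8); new modulus lcm = 88.
    Write x = 1 + 11·t and substitute into x ≡ 2 (mod 8): 11·t ≡ 2 − 1 = 1 (mod 8).
    Reduce coefficients mod 8: 3·t ≡ 1 (mod 8).
    The inverse of 3 mod 8 is 3 (since 3·3 = 9 = 1·8 + 1), so t ≡ 3·1 = 3 ≡ 3 (mod 8).
    Then x = 1 + 11·3 = 34, valid modulo lcm(11, 8) = 88: x ≡ 34 (mod 88).
  Combine with x ≡ 3 (mod 5); new modulus lcm = 440.
    Write x = 34 + 88·t and substitute into x ≡ 3 (mod 5): 88·t ≡ 3 − 34 = -31 (mod 5).
    Reduce coefficients mod 5: 3·t ≡ 4 (mod 5).
    The inverse of 3 mod 5 is 2 (since 3·2 = 6 = 1·5 + 1), so t ≡ 2·4 = 8 ≡ 3 (mod 5).
    Then x = 34 + 88·3 = 298, valid modulo lcm(88, 5) = 440: x ≡ 298 (mod 440).
  Combine with x ≡ 7 (mod 9); new modulus lcm = 3960.
    Write x = 298 + 440·t and substitute into x ≡ 7 (mod 9): 440·t ≡ 7 − 298 = -291 (mod 9).
    Reduce coefficients mod 9: 8·t ≡ 6 (mod 9).
    The inverse of 8 mod 9 is 8 (since 8·8 = 64 = 7·9 + 1), so t ≡ 8·6 = 48 ≡ 3 (mod 9).
    Then x = 298 + 440·3 = 1618, valid modulo lcm(440, 9) = 3960: x ≡ 1618 (mod 3960).
Verify against each original: 1618 mod 11 = 1, 1618 mod 8 = 2, 1618 mod 5 = 3, 1618 mod 9 = 7.

x ≡ 1618 (mod 3960).


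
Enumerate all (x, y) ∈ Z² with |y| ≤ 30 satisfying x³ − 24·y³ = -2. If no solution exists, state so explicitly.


The equation is x³ - 24y³ = -2. For fixed y, x³ = 24·y³ − 2, so a solution requires the RHS to be a perfect cube.
Strategy: iterate y from -30 to 30, compute RHS = 24·y³ − 2, and check whether it is a (positive or negative) perfect cube.
Check small values of y:
  y = 0: RHS = -2 is not a perfect cube.
  y = 1: RHS = 22 is not a perfect cube.
  y = -1: RHS = -26 is not a perfect cube.
  y = 2: RHS = 190 is not a perfect cube.
  y = -2: RHS = -194 is not a perfect cube.
  y = 3: RHS = 646 is not a perfect cube.
  y = -3: RHS = -650 is not a perfect cube.
Continuing the search up to |y| = 30 finds no solutions either.
No (x, y) in the scanned range satisfies the equation.

No integer solutions with |y| ≤ 30.


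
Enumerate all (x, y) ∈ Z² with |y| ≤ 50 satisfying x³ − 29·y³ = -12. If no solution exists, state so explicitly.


The equation is x³ - 29y³ = -12. For fixed y, x³ = 29·y³ − 12, so a solution requires the RHS to be a perfect cube.
Strategy: iterate y from -50 to 50, compute RHS = 29·y³ − 12, and check whether it is a (positive or negative) perfect cube.
Check small values of y:
  y = 0: RHS = -12 is not a perfect cube.
  y = 1: RHS = 17 is not a perfect cube.
  y = -1: RHS = -41 is not a perfect cube.
  y = 2: RHS = 220 is not a perfect cube.
  y = -2: RHS = -244 is not a perfect cube.
  y = 3: RHS = 771 is not a perfect cube.
  y = -3: RHS = -795 is not a perfect cube.
Continuing the search up to |y| = 50 finds no solutions either.
No (x, y) in the scanned range satisfies the equation.

No integer solutions with |y| ≤ 50.


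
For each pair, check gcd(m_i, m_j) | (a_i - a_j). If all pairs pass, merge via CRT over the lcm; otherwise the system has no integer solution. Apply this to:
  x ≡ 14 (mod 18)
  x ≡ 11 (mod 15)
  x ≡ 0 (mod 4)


Moduli 18, 15, 4 are not pairwise coprime, so CRT works modulo lcm(m_i) when all pairwise compatibility conditions hold.
Pairwise compatibility: gcd(m_i, m_j) must divide a_i - a_j for every pair.
Merge one congruence at a time:
  Start: x ≡ 14 (mod 18).
  Combine with x ≡ 11 (mod 15): gcd(18, 15) = 3; 11 - 14 = -3, which IS divisible by 3, so compatible.
    Write x = 14 + 18·t and substitute into x ≡ 11 (mod 15): 18·t ≡ 11 − 14 = -3 (mod 15).
    Divide the congruence (and modulus) by g = 3: 6·t ≡ -1 (mod 5).
    Reduce coefficients mod 5: 1·t ≡ 4 (mod 5).
    So t ≡ 4 (mod 5).
    Then x = 14 + 18·4 = 86, valid modulo lcm(18, 15) = 90: x ≡ 86 (mod 90).
  Combine with x ≡ 0 (mod 4): gcd(90, 4) = 2; 0 - 86 = -86, which IS divisible by 2, so compatible.
    Write x = 86 + 90·t and substitute into x ≡ 0 (mod 4): 90·t ≡ 0 − 86 = -86 (mod 4).
    Divide the congruence (and modulus) by g = 2: 45·t ≡ -43 (mod 2).
    Reduce coefficients mod 2: 1·t ≡ 1 (mod 2).
    So t ≡ 1 (mod 2).
    Then x = 86 + 90·1 = 176, valid modulo lcm(90, 4) = 180: x ≡ 176 (mod 180).
Verify: 176 mod 18 = 14, 176 mod 15 = 11, 176 mod 4 = 0.

x ≡ 176 (mod 180).


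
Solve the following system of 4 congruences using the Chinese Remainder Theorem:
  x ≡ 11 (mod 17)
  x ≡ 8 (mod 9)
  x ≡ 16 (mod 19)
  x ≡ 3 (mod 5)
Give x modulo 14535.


Product of moduli M = 17 · 9 · 19 · 5 = 14535.
Merge one congruence at a time:
  Start: x ≡ 11 (mod 17).
  Combine with x ≡ 8 (mod 9); new modulus lcm = 153.
    Write x = 11 + 17·t and substitute into x ≡ 8 (mod 9): 17·t ≡ 8 − 11 = -3 (mod 9).
    Reduce coefficients mod 9: 8·t ≡ 6 (mod 9).
    The inverse of 8 mod 9 is 8 (since 8·8 = 64 = 7·9 + 1), so t ≡ 8·6 = 48 ≡ 3 (mod 9).
    Then x = 11 + 17·3 = 62, valid modulo lcm(17, 9) = 153: x ≡ 62 (mod 153).
  Combine with x ≡ 16 (mod 19); new modulus lcm = 2907.
    Write x = 62 + 153·t and substitute into x ≡ 16 (mod 19): 153·t ≡ 16 − 62 = -46 (mod 19).
    Reduce coefficients mod 19: 1·t ≡ 11 (mod 19).
    So t ≡ 11 (mod 19).
    Then x = 62 + 153·11 = 1745, valid modulo lcm(153, 19) = 2907: x ≡ 1745 (mod 2907).
  Combine with x ≡ 3 (mod 5); new modulus lcm = 14535.
    Write x = 1745 + 2907·t and substitute into x ≡ 3 (mod 5): 2907·t ≡ 3 − 1745 = -1742 (mod 5).
    Reduce coefficients mod 5: 2·t ≡ 3 (mod 5).
    The inverse of 2 mod 5 is 3 (since 2·3 = 6 = 1·5 + 1), so t ≡ 3·3 = 9 ≡ 4 (mod 5).
    Then x = 1745 + 2907·4 = 13373, valid modulo lcm(2907, 5) = 14535: x ≡ 13373 (mod 14535).
Verify against each original: 13373 mod 17 = 11, 13373 mod 9 = 8, 13373 mod 19 = 16, 13373 mod 5 = 3.

x ≡ 13373 (mod 14535).


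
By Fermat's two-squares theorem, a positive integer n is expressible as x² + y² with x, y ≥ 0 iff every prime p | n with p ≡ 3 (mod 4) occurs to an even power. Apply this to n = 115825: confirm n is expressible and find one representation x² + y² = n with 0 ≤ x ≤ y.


Step 1: Factor n = 115825 = 5^2 · 41 · 113.
Step 2: Check the mod-4 condition on each prime factor: 5 ≡ 1 (mod 4), exponent 2; 41 ≡ 1 (mod 4), exponent 1; 113 ≡ 1 (mod 4), exponent 1.
All primes ≡ 3 (mod 4) appear to even exponent (or don't appear), so by the two-squares theorem n IS expressible as a sum of two squares.
Step 3: Build a representation. Group n = k² · m with k = 5 and m = 41 · 113 = 4633 (a product of primes ≡ 1 (mod 4)); a representation of m scales to one of n via (k·x)² + (k·y)² = k²(x² + y²). Each prime p ≡ 1 (mod 4) is itself a sum of two squares; find a² by testing p − a² for a perfect square:
  41: 41 − 1² = 40, 41 − 2² = 37, 41 − 3² = 32, 41 − 4² = 25 = 5² ⇒ 41 = 4² + 5².
  113: 113 − 1² = 112, 113 − 2² = 109, 113 − 3² = 104, 113 − 4² = 97, 113 − 5² = 88, 113 − 6² = 77, 113 − 7² = 64 = 8² ⇒ 113 = 7² + 8².
  Combine using the Brahmagupta–Fibonacci identity (a² + b²)(c² + d²) = (ac − bd)² + (ad + bc)² = (ac + bd)² + (ad − bc)²:
  41 · 113 = 4633: from (4² + 5²)(7² + 8²), take (4·7 − 5·8, 4·8 + 5·7) = (28 − 40, 32 + 35) = (-12, 67); dropping signs (only squares matter) gives (12, 67); check 12² + 67² = 144 + 4489 = 4633 ✓.
  Scale by k = 5: (5·12, 5·67) = (60, 335).
Step 4: Order so x ≤ y and verify: 60² + 335² = 3600 + 112225 = 115825 = n. ✓

n = 115825 = 60² + 335² (one valid representation with x ≤ y).


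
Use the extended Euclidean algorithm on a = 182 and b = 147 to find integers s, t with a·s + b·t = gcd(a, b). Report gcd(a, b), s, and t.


Euclidean algorithm on (182, 147) — divide until remainder is 0:
  182 = 1 · 147 + 35
  147 = 4 · 35 + 7
  35 = 5 · 7 + 0
gcd(182, 147) = 7.
Track Bezout coefficients alongside the remainders: start with r₀ = 182 = a·1 + b·0 (s = 1, t = 0) and r₁ = 147 = a·0 + b·1 (s = 0, t = 1); each new remainder r_{k+1} = r_{k-1} − q_k·r_k inherits s_{k+1} = s_{k-1} − q_k·s_k, t_{k+1} = t_{k-1} − q_k·t_k, so r_k = a·s_k + b·t_k at every step:
  q = 1: r = 35, s = 1 − 1·0 = 1, t = 0 − 1·1 = -1  (check: 182·1 + 147·(-1) = 35)
  q = 4: r = 7, s = 0 − 4·1 = -4, t = 1 − 4·(-1) = 5  (check: 182·(-4) + 147·5 = 7)
The row with r = 7 (the gcd) gives the Bezout coefficients s = -4, t = 5.
Result: 182 · (-4) + 147 · (5) = 7.

gcd(182, 147) = 7; s = -4, t = 5 (check: 182·(-4) + 147·5 = 7).


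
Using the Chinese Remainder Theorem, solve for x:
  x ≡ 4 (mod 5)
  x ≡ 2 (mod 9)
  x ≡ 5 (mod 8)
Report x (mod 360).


Moduli 5, 9, 8 are pairwise coprime; by CRT there is a unique solution modulo M = 5 · 9 · 8 = 360.
Solve pairwise, accumulating the modulus:
  Start with x ≡ 4 (mod 5).
  Combine with x ≡ 2 (mod 9): since gcd(5, 9) = 1, we get a unique residue mod 45.
    Write x = 4 + 5·t and substitute into x ≡ 2 (mod 9): 5·t ≡ 2 − 4 = -2 (mod 9).
    Reduce coefficients mod 9: 5·t ≡ 7 (mod 9).
    The inverse of 5 mod 9 is 2 (since 5·2 = 10 = 1·9 + 1), so t ≡ 2·7 = 14 ≡ 5 (mod 9).
    Then x = 4 + 5·5 = 29, valid modulo lcm(5, 9) = 45: x ≡ 29 (mod 45).
  Combine with x ≡ 5 (mod 8): since gcd(45, 8) = 1, we get a unique residue mod 360.
    Write x = 29 + 45·t and substitute into x ≡ 5 (mod 8): 45·t ≡ 5 − 29 = -24 (mod 8).
    Reduce coefficients mod 8: 5·t ≡ 0 (mod 8).
    The inverse of 5 mod 8 is 5 (since 5·5 = 25 = 3·8 + 1), so t ≡ 5·0 = 0 ≡ 0 (mod 8).
    Then x = 29 + 45·0 = 29, valid modulo lcm(45, 8) = 360: x ≡ 29 (mod 360).
Verify: 29 mod 5 = 4 ✓, 29 mod 9 = 2 ✓, 29 mod 8 = 5 ✓.

x ≡ 29 (mod 360).


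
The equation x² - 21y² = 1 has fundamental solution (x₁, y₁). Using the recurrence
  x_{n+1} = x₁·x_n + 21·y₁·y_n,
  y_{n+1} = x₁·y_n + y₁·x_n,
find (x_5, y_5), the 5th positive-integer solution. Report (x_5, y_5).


Step 1: Find the fundamental solution (x₁, y₁) of x² - 21y² = 1.
  Expand √21 as a continued fraction. a₀ = ⌊√21⌋ = 4; iterate m_{k+1} = d_k·a_k − m_k, d_{k+1} = (21 − m_{k+1}²)/d_k, a_{k+1} = ⌊(a₀ + m_{k+1})/d_{k+1}⌋ (starting m₀ = 0, d₀ = 1), with convergents p_k = a_k·p_{k-1} + p_{k-2}, q_k = a_k·q_{k-1} + q_{k-2} (p₋₁ = 1, q₋₁ = 0):
  k = 0: a₀ = 4; p₀/q₀ = 4/1; p₀² − 21·q₀² = 16 − 21 = -5.
  k = 1: m = 4, d = 5, a = ⌊(4 + 4)/5⌋ = 1; p/q = (1·4 + 1)/(1·1 + 0) = 5/1; p² − 21·q² = 25 − 21 = 4.
  k = 2: m = 1, d = 4, a = ⌊(4 + 1)/4⌋ = 1; p/q = (1·5 + 4)/(1·1 + 1) = 9/2; p² − 21·q² = 81 − 84 = -3.
  k = 3: m = 3, d = 3, a = ⌊(4 + 3)/3⌋ = 2; p/q = (2·9 + 5)/(2·2 + 1) = 23/5; p² − 21·q² = 529 − 525 = 4.
  k = 4: m = 3, d = 4, a = ⌊(4 + 3)/4⌋ = 1; p/q = (1·23 + 9)/(1·5 + 2) = 32/7; p² − 21·q² = 1024 − 1029 = -5.
  k = 5: m = 1, d = 5, a = ⌊(4 + 1)/5⌋ = 1; p/q = (1·32 + 23)/(1·7 + 5) = 55/12; p² − 21·q² = 3025 − 3024 = 1.
  The first convergent with p² − 21·q² = 1 gives the fundamental solution (x₁, y₁) = (55, 12).
Step 2: Apply the recurrence (x_{n+1}, y_{n+1}) = (x₁x_n + 21y₁y_n, x₁y_n + y₁x_n) repeatedly.
  From (x_1, y_1) = (55, 12): x_2 = 55·55 + 21·12·12 = 6049; y_2 = 55·12 + 12·55 = 1320.
  From (x_2, y_2) = (6049, 1320): x_3 = 55·6049 + 21·12·1320 = 665335; y_3 = 55·1320 + 12·6049 = 145188.
  From (x_3, y_3) = (665335, 145188): x_4 = 55·665335 + 21·12·145188 = 73180801; y_4 = 55·145188 + 12·665335 = 15969360.
  From (x_4, y_4) = (73180801, 15969360): x_5 = 55·73180801 + 21·12·15969360 = 8049222775; y_5 = 55·15969360 + 12·73180801 = 1756484412.
Step 3: Verify x_5² - 21·y_5² = 64789987281578700625 - 64789987281578700624 = 1 (should be 1). ✓

(x_1, y_1) = (55, 12); (x_5, y_5) = (8049222775, 1756484412).


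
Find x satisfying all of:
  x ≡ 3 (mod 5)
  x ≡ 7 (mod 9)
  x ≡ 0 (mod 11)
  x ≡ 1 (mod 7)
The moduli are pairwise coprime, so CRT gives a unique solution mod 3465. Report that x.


Product of moduli M = 5 · 9 · 11 · 7 = 3465.
Merge one congruence at a time:
  Start: x ≡ 3 (mod 5).
  Combine with x ≡ 7 (mod 9); new modulus lcm = 45.
    Write x = 3 + 5·t and substitute into x ≡ 7 (mod 9): 5·t ≡ 7 − 3 = 4 (mod 9).
    The inverse of 5 mod 9 is 2 (since 5·2 = 10 = 1·9 + 1), so t ≡ 2·4 = 8 ≡ 8 (mod 9).
    Then x = 3 + 5·8 = 43, valid modulo lcm(5, 9) = 45: x ≡ 43 (mod 45).
  Combine with x ≡ 0 (mod 11); new modulus lcm = 495.
    Write x = 43 + 45·t and substitute into x ≡ 0 (mod 11): 45·t ≡ 0 − 43 = -43 (mod 11).
    Reduce coefficients mod 11: 1·t ≡ 1 (mod 11).
    So t ≡ 1 (mod 11).
    Then x = 43 + 45·1 = 88, valid modulo lcm(45, 11) = 495: x ≡ 88 (mod 495).
  Combine with x ≡ 1 (mod 7); new modulus lcm = 3465.
    Write x = 88 + 495·t and substitute into x ≡ 1 (mod 7): 495·t ≡ 1 − 88 = -87 (mod 7).
    Reduce coefficients mod 7: 5·t ≡ 4 (mod 7).
    The inverse of 5 mod 7 is 3 (since 5·3 = 15 = 2·7 + 1), so t ≡ 3·4 = 12 ≡ 5 (mod 7).
    Then x = 88 + 495·5 = 2563, valid modulo lcm(495, 7) = 3465: x ≡ 2563 (mod 3465).
Verify against each original: 2563 mod 5 = 3, 2563 mod 9 = 7, 2563 mod 11 = 0, 2563 mod 7 = 1.

x ≡ 2563 (mod 3465).


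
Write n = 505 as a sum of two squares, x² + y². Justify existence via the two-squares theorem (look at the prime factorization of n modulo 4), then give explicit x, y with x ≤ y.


Step 1: Factor n = 505 = 5 · 101.
Step 2: Check the mod-4 condition on each prime factor: 5 ≡ 1 (mod 4), exponent 1; 101 ≡ 1 (mod 4), exponent 1.
All primes ≡ 3 (mod 4) appear to even exponent (or don't appear), so by the two-squares theorem n IS expressible as a sum of two squares.
Step 3: Build a representation. Here n = 5 · 101 is a product of primes ≡ 1 (mod 4). Each prime p ≡ 1 (mod 4) is itself a sum of two squares; find a² by testing p − a² for a perfect square:
  5: 5 − 1² = 4 = 2² ⇒ 5 = 1² + 2².
  101: 101 − 1² = 100 = 10² ⇒ 101 = 1² + 10².
  Combine using the Brahmagupta–Fibonacci identity (a² + b²)(c² + d²) = (ac − bd)² + (ad + bc)² = (ac + bd)² + (ad − bc)²:
  5 · 101 = 505: from (1² + 2²)(1² + 10²), take (1·1 − 2·10, 1·10 + 2·1) = (1 − 20, 10 + 2) = (-19, 12); dropping signs (only squares matter) gives (19, 12); check 19² + 12² = 361 + 144 = 505 ✓.
Step 4: Order so x ≤ y and verify: 12² + 19² = 144 + 361 = 505 = n. ✓

n = 505 = 12² + 19² (one valid representation with x ≤ y).


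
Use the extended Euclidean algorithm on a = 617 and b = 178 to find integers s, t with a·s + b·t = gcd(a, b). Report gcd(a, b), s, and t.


Euclidean algorithm on (617, 178) — divide until remainder is 0:
  617 = 3 · 178 + 83
  178 = 2 · 83 + 12
  83 = 6 · 12 + 11
  12 = 1 · 11 + 1
  11 = 11 · 1 + 0
gcd(617, 178) = 1.
Track Bezout coefficients alongside the remainders: start with r₀ = 617 = a·1 + b·0 (s = 1, t = 0) and r₁ = 178 = a·0 + b·1 (s = 0, t = 1); each new remainder r_{k+1} = r_{k-1} − q_k·r_k inherits s_{k+1} = s_{k-1} − q_k·s_k, t_{k+1} = t_{k-1} − q_k·t_k, so r_k = a·s_k + b·t_k at every step:
  q = 3: r = 83, s = 1 − 3·0 = 1, t = 0 − 3·1 = -3  (check: 617·1 + 178·(-3) = 83)
  q = 2: r = 12, s = 0 − 2·1 = -2, t = 1 − 2·(-3) = 7  (check: 617·(-2) + 178·7 = 12)
  q = 6: r = 11, s = 1 − 6·(-2) = 13, t = -3 − 6·7 = -45  (check: 617·13 + 178·(-45) = 11)
  q = 1: r = 1, s = -2 − 1·13 = -15, t = 7 − 1·(-45) = 52  (check: 617·(-15) + 178·52 = 1)
The row with r = 1 (the gcd) gives the Bezout coefficients s = -15, t = 52.
Result: 617 · (-15) + 178 · (52) = 1.

gcd(617, 178) = 1; s = -15, t = 52 (check: 617·(-15) + 178·52 = 1).


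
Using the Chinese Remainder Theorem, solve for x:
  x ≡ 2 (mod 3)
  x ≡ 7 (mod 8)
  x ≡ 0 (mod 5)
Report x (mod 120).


Moduli 3, 8, 5 are pairwise coprime; by CRT there is a unique solution modulo M = 3 · 8 · 5 = 120.
Solve pairwise, accumulating the modulus:
  Start with x ≡ 2 (mod 3).
  Combine with x ≡ 7 (mod 8): since gcd(3, 8) = 1, we get a unique residue mod 24.
    Write x = 2 + 3·t and substitute into x ≡ 7 (mod 8): 3·t ≡ 7 − 2 = 5 (mod 8).
    The inverse of 3 mod 8 is 3 (since 3·3 = 9 = 1·8 + 1), so t ≡ 3·5 = 15 ≡ 7 (mod 8).
    Then x = 2 + 3·7 = 23, valid modulo lcm(3, 8) = 24: x ≡ 23 (mod 24).
  Combine with x ≡ 0 (mod 5): since gcd(24, 5) = 1, we get a unique residue mod 120.
    Write x = 23 + 24·t and substitute into x ≡ 0 (mod 5): 24·t ≡ 0 − 23 = -23 (mod 5).
    Reduce coefficients mod 5: 4·t ≡ 2 (mod 5).
    The inverse of 4 mod 5 is 4 (since 4·4 = 16 = 3·5 + 1), so t ≡ 4·2 = 8 ≡ 3 (mod 5).
    Then x = 23 + 24·3 = 95, valid modulo lcm(24, 5) = 120: x ≡ 95 (mod 120).
Verify: 95 mod 3 = 2 ✓, 95 mod 8 = 7 ✓, 95 mod 5 = 0 ✓.

x ≡ 95 (mod 120).


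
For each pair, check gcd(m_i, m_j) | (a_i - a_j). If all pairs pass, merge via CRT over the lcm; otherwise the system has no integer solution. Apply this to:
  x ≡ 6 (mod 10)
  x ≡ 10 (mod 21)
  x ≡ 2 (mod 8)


Moduli 10, 21, 8 are not pairwise coprime, so CRT works modulo lcm(m_i) when all pairwise compatibility conditions hold.
Pairwise compatibility: gcd(m_i, m_j) must divide a_i - a_j for every pair.
Merge one congruence at a time:
  Start: x ≡ 6 (mod 10).
  Combine with x ≡ 10 (mod 21): gcd(10, 21) = 1; 10 - 6 = 4, which IS divisible by 1, so compatible.
    Write x = 6 + 10·t and substitute into x ≡ 10 (mod 21): 10·t ≡ 10 − 6 = 4 (mod 21).
    The inverse of 10 mod 21 is 19 (since 10·19 = 190 = 9·21 + 1), so t ≡ 19·4 = 76 ≡ 13 (mod 21).
    Then x = 6 + 10·13 = 136, valid modulo lcm(10, 21) = 210: x ≡ 136 (mod 210).
  Combine with x ≡ 2 (mod 8): gcd(210, 8) = 2; 2 - 136 = -134, which IS divisible by 2, so compatible.
    Write x = 136 + 210·t and substitute into x ≡ 2 (mod 8): 210·t ≡ 2 − 136 = -134 (mod 8).
    Divide the congruence (and modulus) by g = 2: 105·t ≡ -67 (mod 4).
    Reduce coefficients mod 4: 1·t ≡ 1 (mod 4).
    So t ≡ 1 (mod 4).
    Then x = 136 + 210·1 = 346, valid modulo lcm(210, 8) = 840: x ≡ 346 (mod 840).
Verify: 346 mod 10 = 6, 346 mod 21 = 10, 346 mod 8 = 2.

x ≡ 346 (mod 840).


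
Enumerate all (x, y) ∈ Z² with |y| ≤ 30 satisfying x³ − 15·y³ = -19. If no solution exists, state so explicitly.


The equation is x³ - 15y³ = -19. For fixed y, x³ = 15·y³ − 19, so a solution requires the RHS to be a perfect cube.
Strategy: iterate y from -30 to 30, compute RHS = 15·y³ − 19, and check whether it is a (positive or negative) perfect cube.
Check small values of y:
  y = 0: RHS = -19 is not a perfect cube.
  y = 1: RHS = -4 is not a perfect cube.
  y = -1: RHS = -34 is not a perfect cube.
  y = 2: RHS = 101 is not a perfect cube.
  y = -2: RHS = -139 is not a perfect cube.
  y = 3: RHS = 386 is not a perfect cube.
  y = -3: RHS = -424 is not a perfect cube.
Continuing the search up to |y| = 30 finds no solutions either.
No (x, y) in the scanned range satisfies the equation.

No integer solutions with |y| ≤ 30.


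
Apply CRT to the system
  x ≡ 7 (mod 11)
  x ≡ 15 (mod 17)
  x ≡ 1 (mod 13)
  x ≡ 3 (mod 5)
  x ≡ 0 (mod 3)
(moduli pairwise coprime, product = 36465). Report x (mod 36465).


Product of moduli M = 11 · 17 · 13 · 5 · 3 = 36465.
Merge one congruence at a time:
  Start: x ≡ 7 (mod 11).
  Combine with x ≡ 15 (mod 17); new modulus lcm = 187.
    Write x = 7 + 11·t and substitute into x ≡ 15 (mod 17): 11·t ≡ 15 − 7 = 8 (mod 17).
    The inverse of 11 mod 17 is 14 (since 11·14 = 154 = 9·17 + 1), so t ≡ 14·8 = 112 ≡ 10 (mod 17).
    Then x = 7 + 11·10 = 117, valid modulo lcm(11, 17) = 187: x ≡ 117 (mod 187).
  Combine with x ≡ 1 (mod 13); new modulus lcm = 2431.
    Write x = 117 + 187·t and substitute into x ≡ 1 (mod 13): 187·t ≡ 1 − 117 = -116 (mod 13).
    Reduce coefficients mod 13: 5·t ≡ 1 (mod 13).
    The inverse of 5 mod 13 is 8 (since 5·8 = 40 = 3·13 + 1), so t ≡ 8·1 = 8 ≡ 8 (mod 13).
    Then x = 117 + 187·8 = 1613, valid modulo lcm(187, 13) = 2431: x ≡ 1613 (mod 2431).
  Combine with x ≡ 3 (mod 5); new modulus lcm = 12155.
    Write x = 1613 + 2431·t and substitute into x ≡ 3 (mod 5): 2431·t ≡ 3 − 1613 = -1610 (mod 5).
    Reduce coefficients mod 5: 1·t ≡ 0 (mod 5).
    So t ≡ 0 (mod 5).
    Then x = 1613 + 2431·0 = 1613, valid modulo lcm(2431, 5) = 12155: x ≡ 1613 (mod 12155).
  Combine with x ≡ 0 (mod 3); new modulus lcm = 36465.
    Write x = 1613 + 12155·t and substitute into x ≡ 0 (mod 3): 12155·t ≡ 0 − 1613 = -1613 (mod 3).
    Reduce coefficients mod 3: 2·t ≡ 1 (mod 3).
    The inverse of 2 mod 3 is 2 (since 2·2 = 4 = 1·3 + 1), so t ≡ 2·1 = 2 ≡ 2 (mod 3).
    Then x = 1613 + 12155·2 = 25923, valid modulo lcm(12155, 3) = 36465: x ≡ 25923 (mod 36465).
Verify against each original: 25923 mod 11 = 7, 25923 mod 17 = 15, 25923 mod 13 = 1, 25923 mod 5 = 3, 25923 mod 3 = 0.

x ≡ 25923 (mod 36465).


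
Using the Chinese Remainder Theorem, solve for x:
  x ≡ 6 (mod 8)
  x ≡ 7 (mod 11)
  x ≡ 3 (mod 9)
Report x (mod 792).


Moduli 8, 11, 9 are pairwise coprime; by CRT there is a unique solution modulo M = 8 · 11 · 9 = 792.
Solve pairwise, accumulating the modulus:
  Start with x ≡ 6 (mod 8).
  Combine with x ≡ 7 (mod 11): since gcd(8, 11) = 1, we get a unique residue mod 88.
    Write x = 6 + 8·t and substitute into x ≡ 7 (mod 11): 8·t ≡ 7 − 6 = 1 (mod 11).
    The inverse of 8 mod 11 is 7 (since 8·7 = 56 = 5·11 + 1), so t ≡ 7·1 = 7 ≡ 7 (mod 11).
    Then x = 6 + 8·7 = 62, valid modulo lcm(8, 11) = 88: x ≡ 62 (mod 88).
  Combine with x ≡ 3 (mod 9): since gcd(88, 9) = 1, we get a unique residue mod 792.
    Write x = 62 + 88·t and substitute into x ≡ 3 (mod 9): 88·t ≡ 3 − 62 = -59 (mod 9).
    Reduce coefficients mod 9: 7·t ≡ 4 (mod 9).
    The inverse of 7 mod 9 is 4 (since 7·4 = 28 = 3·9 + 1), so t ≡ 4·4 = 16 ≡ 7 (mod 9).
    Then x = 62 + 88·7 = 678, valid modulo lcm(88, 9) = 792: x ≡ 678 (mod 792).
Verify: 678 mod 8 = 6 ✓, 678 mod 11 = 7 ✓, 678 mod 9 = 3 ✓.

x ≡ 678 (mod 792).


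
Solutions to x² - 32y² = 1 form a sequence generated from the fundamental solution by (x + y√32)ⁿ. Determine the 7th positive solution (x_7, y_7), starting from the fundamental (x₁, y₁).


Step 1: Find the fundamental solution (x₁, y₁) of x² - 32y² = 1.
  Expand √32 as a continued fraction. a₀ = ⌊√32⌋ = 5; iterate m_{k+1} = d_k·a_k − m_k, d_{k+1} = (32 − m_{k+1}²)/d_k, a_{k+1} = ⌊(a₀ + m_{k+1})/d_{k+1}⌋ (starting m₀ = 0, d₀ = 1), with convergents p_k = a_k·p_{k-1} + p_{k-2}, q_k = a_k·q_{k-1} + q_{k-2} (p₋₁ = 1, q₋₁ = 0):
  k = 0: a₀ = 5; p₀/q₀ = 5/1; p₀² − 32·q₀² = 25 − 32 = -7.
  k = 1: m = 5, d = 7, a = ⌊(5 + 5)/7⌋ = 1; p/q = (1·5 + 1)/(1·1 + 0) = 6/1; p² − 32·q² = 36 − 32 = 4.
  k = 2: m = 2, d = 4, a = ⌊(5 + 2)/4⌋ = 1; p/q = (1·6 + 5)/(1·1 + 1) = 11/2; p² − 32·q² = 121 − 128 = -7.
  k = 3: m = 2, d = 7, a = ⌊(5 + 2)/7⌋ = 1; p/q = (1·11 + 6)/(1·2 + 1) = 17/3; p² − 32·q² = 289 − 288 = 1.
  The first convergent with p² − 32·q² = 1 gives the fundamental solution (x₁, y₁) = (17, 3).
Step 2: Apply the recurrence (x_{n+1}, y_{n+1}) = (x₁x_n + 32y₁y_n, x₁y_n + y₁x_n) repeatedly.
  From (x_1, y_1) = (17, 3): x_2 = 17·17 + 32·3·3 = 577; y_2 = 17·3 + 3·17 = 102.
  From (x_2, y_2) = (577, 102): x_3 = 17·577 + 32·3·102 = 19601; y_3 = 17·102 + 3·577 = 3465.
  From (x_3, y_3) = (19601, 3465): x_4 = 17·19601 + 32·3·3465 = 665857; y_4 = 17·3465 + 3·19601 = 117708.
  From (x_4, y_4) = (665857, 117708): x_5 = 17·665857 + 32·3·117708 = 22619537; y_5 = 17·117708 + 3·665857 = 3998607.
  From (x_5, y_5) = (22619537, 3998607): x_6 = 17·22619537 + 32·3·3998607 = 768398401; y_6 = 17·3998607 + 3·22619537 = 135834930.
  From (x_6, y_6) = (768398401, 135834930): x_7 = 17·768398401 + 32·3·135834930 = 26102926097; y_7 = 17·135834930 + 3·768398401 = 4614389013.
Step 3: Verify x_7² - 32·y_7² = 681362750825443653409 - 681362750825443653408 = 1 (should be 1). ✓

(x_1, y_1) = (17, 3); (x_7, y_7) = (26102926097, 4614389013).


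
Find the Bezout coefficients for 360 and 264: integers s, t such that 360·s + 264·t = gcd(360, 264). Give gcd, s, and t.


Euclidean algorithm on (360, 264) — divide until remainder is 0:
  360 = 1 · 264 + 96
  264 = 2 · 96 + 72
  96 = 1 · 72 + 24
  72 = 3 · 24 + 0
gcd(360, 264) = 24.
Track Bezout coefficients alongside the remainders: start with r₀ = 360 = a·1 + b·0 (s = 1, t = 0) and r₁ = 264 = a·0 + b·1 (s = 0, t = 1); each new remainder r_{k+1} = r_{k-1} − q_k·r_k inherits s_{k+1} = s_{k-1} − q_k·s_k, t_{k+1} = t_{k-1} − q_k·t_k, so r_k = a·s_k + b·t_k at every step:
  q = 1: r = 96, s = 1 − 1·0 = 1, t = 0 − 1·1 = -1  (check: 360·1 + 264·(-1) = 96)
  q = 2: r = 72, s = 0 − 2·1 = -2, t = 1 − 2·(-1) = 3  (check: 360·(-2) + 264·3 = 72)
  q = 1: r = 24, s = 1 − 1·(-2) = 3, t = -1 − 1·3 = -4  (check: 360·3 + 264·(-4) = 24)
The row with r = 24 (the gcd) gives the Bezout coefficients s = 3, t = -4.
Result: 360 · (3) + 264 · (-4) = 24.

gcd(360, 264) = 24; s = 3, t = -4 (check: 360·3 + 264·(-4) = 24).


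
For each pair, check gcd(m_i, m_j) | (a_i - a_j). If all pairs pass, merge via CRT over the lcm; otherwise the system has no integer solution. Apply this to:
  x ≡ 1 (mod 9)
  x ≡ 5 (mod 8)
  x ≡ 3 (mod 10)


Moduli 9, 8, 10 are not pairwise coprime, so CRT works modulo lcm(m_i) when all pairwise compatibility conditions hold.
Pairwise compatibility: gcd(m_i, m_j) must divide a_i - a_j for every pair.
Merge one congruence at a time:
  Start: x ≡ 1 (mod 9).
  Combine with x ≡ 5 (mod 8): gcd(9, 8) = 1; 5 - 1 = 4, which IS divisible by 1, so compatible.
    Write x = 1 + 9·t and substitute into x ≡ 5 (mod 8): 9·t ≡ 5 − 1 = 4 (mod 8).
    Reduce coefficients mod 8: 1·t ≡ 4 (mod 8).
    So t ≡ 4 (mod 8).
    Then x = 1 + 9·4 = 37, valid modulo lcm(9, 8) = 72: x ≡ 37 (mod 72).
  Combine with x ≡ 3 (mod 10): gcd(72, 10) = 2; 3 - 37 = -34, which IS divisible by 2, so compatible.
    Write x = 37 + 72·t and substitute into x ≡ 3 (mod 10): 72·t ≡ 3 − 37 = -34 (mod 10).
    Divide the congruence (and modulus) by g = 2: 36·t ≡ -17 (mod 5).
    Reduce coefficients mod 5: 1·t ≡ 3 (mod 5).
    So t ≡ 3 (mod 5).
    Then x = 37 + 72·3 = 253, valid modulo lcm(72, 10) = 360: x ≡ 253 (mod 360).
Verify: 253 mod 9 = 1, 253 mod 8 = 5, 253 mod 10 = 3.

x ≡ 253 (mod 360).
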